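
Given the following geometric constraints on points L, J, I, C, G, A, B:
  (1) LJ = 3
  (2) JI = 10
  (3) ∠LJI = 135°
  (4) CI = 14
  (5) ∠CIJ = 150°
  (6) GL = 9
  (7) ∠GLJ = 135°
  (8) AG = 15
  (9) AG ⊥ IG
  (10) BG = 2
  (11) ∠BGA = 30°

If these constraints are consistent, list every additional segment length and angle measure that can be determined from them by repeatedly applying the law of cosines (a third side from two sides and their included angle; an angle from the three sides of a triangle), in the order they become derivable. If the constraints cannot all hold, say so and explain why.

The constraints are consistent. Derivable facts, in order:
After 1 step:
- AB ≈ 13.31
- JC ≈ 23.21
- JG ≈ 11.32
- LI ≈ 12.31
After 2 steps:
- ∠ABG = 145.69°
- ∠BAG = 4.31°
- ∠CJI = 17.56°
- ∠GJL = 34.2°
- ∠ICJ = 12.44°
- ∠ILJ = 35.07°
- ∠JGL = 10.8°
- ∠JIL = 9.93°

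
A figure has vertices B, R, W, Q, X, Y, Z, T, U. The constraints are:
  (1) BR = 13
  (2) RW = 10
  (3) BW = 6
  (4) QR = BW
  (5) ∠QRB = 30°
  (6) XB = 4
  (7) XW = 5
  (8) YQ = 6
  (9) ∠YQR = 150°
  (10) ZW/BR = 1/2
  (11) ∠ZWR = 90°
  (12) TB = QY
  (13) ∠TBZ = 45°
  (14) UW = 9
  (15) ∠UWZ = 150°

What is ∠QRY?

From the given relations: QR = BW = 6.
Step 1: By the law of cosines on triangle RQY: RY² = 6² + 6² − 2·6·6·cos(150°) = 134.35, so RY ≈ 11.59.
Step 2: By the inverse law of cosines on triangle QRY: cos(∠QRY) = (6² + 11.59² − 6²) / (2·6·11.59) = 134.35/139.09 = 0.9659, so ∠QRY = 15°.

Therefore, the measure of angle ∠QRY = 15°.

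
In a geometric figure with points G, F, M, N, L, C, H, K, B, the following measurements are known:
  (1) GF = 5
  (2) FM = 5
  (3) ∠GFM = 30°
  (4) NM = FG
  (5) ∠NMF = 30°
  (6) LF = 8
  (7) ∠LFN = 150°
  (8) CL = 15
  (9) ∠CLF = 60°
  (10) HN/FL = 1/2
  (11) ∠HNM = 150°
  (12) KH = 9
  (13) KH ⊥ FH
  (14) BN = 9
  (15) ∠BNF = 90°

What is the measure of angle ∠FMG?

Step 1: By the law of cosines on triangle MFG: MG² = 5² + 5² − 2·5·5·cos(30°) = 6.7, so MG ≈ 2.59.
Step 2: By the inverse law of cosines on triangle FMG: cos(∠FMG) = (5² + 2.59² − 5²) / (2·5·2.59) = 6.7/25.88 = 0.2588, so ∠FMG = 75°.

Therefore, the measure of angle ∠FMG = 75°.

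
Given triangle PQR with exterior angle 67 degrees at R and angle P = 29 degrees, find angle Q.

By the exterior angle theorem: exterior angle = sum of remote interior angles.
67 = 29 + angle Q
angle Q = 67 - 29 = 38 degrees

38 degrees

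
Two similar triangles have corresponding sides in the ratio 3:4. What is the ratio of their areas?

Area ratio = (side ratio)^2 = (3/4)^2 = 9:16.

9:16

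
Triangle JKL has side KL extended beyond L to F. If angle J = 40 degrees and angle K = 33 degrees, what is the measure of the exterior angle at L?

The interior angle at L is 180 - 40 - 33 = 107 degrees.
The exterior angle and interior angle at L are supplementary:
Exterior angle = 180 - 107 = 73 degrees.

73 degrees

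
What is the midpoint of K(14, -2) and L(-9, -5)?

M = ((x₁ + x₂)/2, (y₁ + y₂)/2)
= ((14 + -9)/2, (-2 + -5)/2)
= (5/2, -7/2) = (5/2, -7/2)

(5/2, -7/2)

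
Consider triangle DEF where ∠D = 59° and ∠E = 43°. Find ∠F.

The interior angles sum to 180°: angle F = 180 - 59 - 43 = 78°.
The triangle is acute (angles 59°, 43°, 78°).

78 degrees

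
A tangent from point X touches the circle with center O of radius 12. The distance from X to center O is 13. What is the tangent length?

tangent = √(d² - r²) = √(13² - 12²) = √(169 - 144) = √25 = 5

5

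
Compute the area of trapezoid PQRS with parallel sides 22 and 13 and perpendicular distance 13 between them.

Area of a trapezoid = (base1 + base2) * height / 2
Area = (22 + 13) * 13 / 2
Area = 35 * 13 / 2
Area = 455 / 2
Area = 455/2

455/2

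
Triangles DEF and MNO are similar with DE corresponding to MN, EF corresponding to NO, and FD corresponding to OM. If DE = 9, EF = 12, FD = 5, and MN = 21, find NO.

Similar triangles have proportional sides. Setting up the proportion:
MN / DE = NO / EF
21 / 9 = NO / 12
NO = 12 * 21 / 9 = 28.

28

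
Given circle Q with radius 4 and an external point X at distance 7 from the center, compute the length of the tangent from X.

The tangent, radius, and line from the external point to the center form a right triangle.
The right angle is where the tangent meets the radius.
By the Pythagorean theorem: tangent² + 4² = 7²
tangent² = 49 - 16 = 33
tangent = sqrt(33)

sqrt(33)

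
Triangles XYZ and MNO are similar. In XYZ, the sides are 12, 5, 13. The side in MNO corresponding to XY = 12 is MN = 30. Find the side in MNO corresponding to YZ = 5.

Since the triangles are similar, the ratio of corresponding sides is constant.
Scale factor k = MN / XY = 30 / 12 = 5/2
NO = k * YZ = 5/2 * 5 = 25/2

25/2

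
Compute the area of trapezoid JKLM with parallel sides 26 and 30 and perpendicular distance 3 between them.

Area of a trapezoid = (base1 + base2) * height / 2
Area = (26 + 30) * 3 / 2
Area = 56 * 3 / 2
Area = 168 / 2
Area = 84

84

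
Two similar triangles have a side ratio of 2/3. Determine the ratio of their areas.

The ratio of areas of similar triangles equals the square of the side ratio.
Side ratio = 2:3
Area ratio = (2/3)^2 = 4/9 = 4:9

4:9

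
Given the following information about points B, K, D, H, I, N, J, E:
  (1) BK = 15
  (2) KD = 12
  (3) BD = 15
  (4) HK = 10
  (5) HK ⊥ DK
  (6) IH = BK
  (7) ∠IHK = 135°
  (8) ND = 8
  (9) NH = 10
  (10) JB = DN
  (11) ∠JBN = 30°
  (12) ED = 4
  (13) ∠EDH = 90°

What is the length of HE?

Step 1: By the law of cosines on triangle DKH: DH² = 12² + 10² − 2·12·10·cos(90°) = 244, so DH = 2·√61.
Step 2: By the law of cosines on triangle HDE: HE² = (2·√61)² + 4² − 2·2·√61·4·cos(90°) = 260, so HE = 2·√65.

Therefore, the length of HE = 2·√65.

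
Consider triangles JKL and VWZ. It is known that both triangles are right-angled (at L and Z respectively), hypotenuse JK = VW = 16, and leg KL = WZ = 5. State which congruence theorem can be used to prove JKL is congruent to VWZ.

The given information provides:
both triangles are right-angled (at L and Z respectively), hypotenuse JK = VW = 16, and leg KL = WZ = 5
This matches the HL congruence theorem.
The hypotenuse and one leg of two right triangles are equal (Hypotenuse-Leg).

HL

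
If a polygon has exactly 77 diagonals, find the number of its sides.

Using d = n(n - 3)/2, we solve 77 = n(n - 3)/2.
So n(n - 3) = 154.
Testing n = 14: 14 * 11 = 154 = 154. Correct.
The polygon has 14 sides.

14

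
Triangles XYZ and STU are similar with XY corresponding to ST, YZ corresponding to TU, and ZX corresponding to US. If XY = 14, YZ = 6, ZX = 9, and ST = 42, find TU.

Similar triangles have proportional sides. Setting up the proportion:
ST / XY = TU / YZ
42 / 14 = TU / 6
TU = 6 * 42 / 14 = 18.

18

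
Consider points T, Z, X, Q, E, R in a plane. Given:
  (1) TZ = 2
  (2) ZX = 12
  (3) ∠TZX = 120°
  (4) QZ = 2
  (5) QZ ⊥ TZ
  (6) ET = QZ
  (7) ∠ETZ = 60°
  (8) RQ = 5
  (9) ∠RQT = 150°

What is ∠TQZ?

Step 1: By the law of cosines on triangle QZT: QT² = 2² + 2² − 2·2·2·cos(90°) = 8, so QT = 2·√2.
Step 2: By the inverse law of cosines on triangle TQZ: cos(∠TQZ) = ((2·√2)² + 2² − 2²) / (2·2·√2·2) = 8/11.31 = 0.7071, so ∠TQZ = 45°.

Therefore, the measure of angle ∠TQZ = 45°.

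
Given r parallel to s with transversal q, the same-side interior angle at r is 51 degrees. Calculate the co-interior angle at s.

Co-interior angles sum to 180: 180 - 51 = 129 degrees.

129 degrees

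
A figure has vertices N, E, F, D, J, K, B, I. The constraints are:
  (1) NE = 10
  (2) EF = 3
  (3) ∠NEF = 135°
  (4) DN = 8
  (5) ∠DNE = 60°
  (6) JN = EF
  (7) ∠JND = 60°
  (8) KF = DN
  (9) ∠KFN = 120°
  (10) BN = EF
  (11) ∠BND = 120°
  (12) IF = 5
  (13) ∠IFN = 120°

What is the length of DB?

From the given relations: BN = EF = 3.
Step 1: By the law of cosines on triangle DNB: DB² = 8² + 3² − 2·8·3·cos(120°) = 97, so DB = √97.

Therefore, the length of DB = √97.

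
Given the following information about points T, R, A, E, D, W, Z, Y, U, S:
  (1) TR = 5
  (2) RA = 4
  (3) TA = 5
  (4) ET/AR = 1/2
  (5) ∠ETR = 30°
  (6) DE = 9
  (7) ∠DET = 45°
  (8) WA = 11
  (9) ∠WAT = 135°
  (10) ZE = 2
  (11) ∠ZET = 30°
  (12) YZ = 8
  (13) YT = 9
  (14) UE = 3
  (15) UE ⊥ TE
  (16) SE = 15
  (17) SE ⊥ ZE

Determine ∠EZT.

From the given relations: ET = 1/2·AR = 1/2·4 = 2.
Step 1: By the law of cosines on triangle ZET: ZT² = 2² + 2² − 2·2·2·cos(30°) = 1.07, so ZT ≈ 1.04.
Step 2: By the inverse law of cosines on triangle EZT: cos(∠EZT) = (2² + 1.04² − 2²) / (2·2·1.04) = 1.07/4.14 = 0.2588, so ∠EZT = 75°.

Therefore, the measure of angle ∠EZT = 75°.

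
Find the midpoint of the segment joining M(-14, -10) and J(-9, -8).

M = ((x₁ + x₂)/2, (y₁ + y₂)/2)
= ((-14 + -9)/2, (-10 + -8)/2)
= (-23/2, -18/2) = (-23/2, -9)

(-23/2, -9)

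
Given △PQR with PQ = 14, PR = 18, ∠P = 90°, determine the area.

When two sides and the included angle are known, the area formula is (1/2)ab sin(C).
The height from one side to the opposite vertex is 18 sin(90°) = 18.
Area = (1/2) * 14 * 18 = 126.

126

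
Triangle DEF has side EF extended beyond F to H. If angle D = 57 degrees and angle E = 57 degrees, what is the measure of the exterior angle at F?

By the exterior angle theorem, an exterior angle of a triangle equals the sum of the two remote interior angles.
Exterior angle = angle D + angle E
Exterior angle = 57 + 57 = 114 degrees

114 degrees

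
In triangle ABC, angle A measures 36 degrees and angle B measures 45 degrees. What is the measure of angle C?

Let angle C = x. Then 36 + 45 + x = 180.
x = 180 - 81 = 99 degrees.

99 degrees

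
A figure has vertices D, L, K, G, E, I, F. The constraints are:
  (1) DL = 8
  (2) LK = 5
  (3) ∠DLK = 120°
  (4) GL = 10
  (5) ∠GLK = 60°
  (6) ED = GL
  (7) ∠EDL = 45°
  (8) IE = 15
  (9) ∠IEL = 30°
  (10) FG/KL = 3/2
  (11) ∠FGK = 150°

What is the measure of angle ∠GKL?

Step 1: By the law of cosines on triangle KLG: KG² = 5² + 10² − 2·5·10·cos(60°) = 75, so KG = 5·√3.
Step 2: By the inverse law of cosines on triangle GKL: cos(∠GKL) = ((5·√3)² + 5² − 10²) / (2·5·√3·5) = 0/86.6 = 0, so ∠GKL = 90°.

Therefore, the measure of angle ∠GKL = 90°.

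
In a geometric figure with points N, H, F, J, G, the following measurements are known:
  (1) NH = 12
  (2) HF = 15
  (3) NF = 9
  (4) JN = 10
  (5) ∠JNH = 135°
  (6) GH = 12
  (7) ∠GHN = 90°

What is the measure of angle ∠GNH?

Step 1: By the law of cosines on triangle NHG: NG² = 12² + 12² − 2·12·12·cos(90°) = 288, so NG = 12·√2.
Step 2: By the inverse law of cosines on triangle GNH: cos(∠GNH) = ((12·√2)² + 12² − 12²) / (2·12·√2·12) = 288/407.29 = 0.7071, so ∠GNH = 45°.

Therefore, the measure of angle ∠GNH = 45°.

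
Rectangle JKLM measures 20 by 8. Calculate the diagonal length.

Using the Pythagorean theorem:
d² = 20² + 8² = 400 + 64 = 464
d = sqrt(464) = 4*sqrt(29)

4*sqrt(29)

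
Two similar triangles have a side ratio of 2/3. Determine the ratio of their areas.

The ratio of areas of similar triangles equals the square of the side ratio.
Side ratio = 2:3
Area ratio = (2/3)^2 = 4/9 = 4:9

4:9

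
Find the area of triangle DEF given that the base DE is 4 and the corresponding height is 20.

Area = (1/2) * base * height
Area = (1/2) * 4 * 20
Area = 40

40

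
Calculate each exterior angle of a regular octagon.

Each exterior angle of a regular n-gon is 360 / n.
For n = 8: 360 / 8 = 45 degrees.

45 degrees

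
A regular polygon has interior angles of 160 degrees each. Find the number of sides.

Exterior angle = 180 - 160 = 20. n = 360 / 20 = 18.

18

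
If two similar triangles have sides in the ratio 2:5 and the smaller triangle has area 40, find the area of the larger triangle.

For similar figures, the area ratio equals the square of the side ratio.
Side ratio (the smaller triangle to the larger triangle) = 2:5, so area ratio = 2^2:5^2 = 4:25.
If the area of the smaller triangle is 40, then the area of the larger triangle = 40 * (25/4) = 250.

250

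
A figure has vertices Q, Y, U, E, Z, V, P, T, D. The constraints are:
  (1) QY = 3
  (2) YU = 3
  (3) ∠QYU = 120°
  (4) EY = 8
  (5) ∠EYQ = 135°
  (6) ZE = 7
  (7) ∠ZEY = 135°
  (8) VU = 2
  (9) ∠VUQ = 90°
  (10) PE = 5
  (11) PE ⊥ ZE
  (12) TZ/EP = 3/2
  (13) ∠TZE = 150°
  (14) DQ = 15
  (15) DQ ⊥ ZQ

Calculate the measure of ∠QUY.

Step 1: By the law of cosines on triangle UYQ: UQ² = 3² + 3² − 2·3·3·cos(120°) = 27, so UQ = 3·√3.
Step 2: By the inverse law of cosines on triangle QUY: cos(∠QUY) = ((3·√3)² + 3² − 3²) / (2·3·√3·3) = 27/31.18 = 0.866, so ∠QUY = 30°.

Therefore, the measure of angle ∠QUY = 30°.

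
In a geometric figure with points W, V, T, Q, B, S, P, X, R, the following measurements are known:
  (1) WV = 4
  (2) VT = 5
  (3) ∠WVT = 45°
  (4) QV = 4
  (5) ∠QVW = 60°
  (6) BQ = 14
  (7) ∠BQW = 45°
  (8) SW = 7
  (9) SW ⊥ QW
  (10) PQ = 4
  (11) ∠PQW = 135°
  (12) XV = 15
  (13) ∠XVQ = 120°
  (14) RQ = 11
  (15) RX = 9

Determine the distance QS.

Step 1: By the law of cosines on triangle QVW: QW² = 4² + 4² − 2·4·4·cos(60°) = 16, so QW = 4.
Step 2: By the law of cosines on triangle QWS: QS² = 4² + 7² − 2·4·7·cos(90°) = 65, so QS = √65.

Therefore, the length of QS = √65.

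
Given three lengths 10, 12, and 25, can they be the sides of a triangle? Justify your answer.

The longest side is 25. The other two sides sum to 10 + 12 = 22.
Since 22 ≤ 25, the two shorter sides cannot reach around to close the triangle.

No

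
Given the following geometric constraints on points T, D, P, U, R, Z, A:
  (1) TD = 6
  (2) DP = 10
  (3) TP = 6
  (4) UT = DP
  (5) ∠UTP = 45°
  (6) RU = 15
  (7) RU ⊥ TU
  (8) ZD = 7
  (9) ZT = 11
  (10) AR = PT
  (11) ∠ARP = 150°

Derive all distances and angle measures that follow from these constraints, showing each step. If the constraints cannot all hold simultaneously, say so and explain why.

The constraints are consistent.

From the given relations:
  UT = DP = 10
  AR = PT = 6

Step 1: From TU = 10, UR = 15, and ∠TUR = 90°, by the law of cosines:
  TR² = TU² + UR² - 2·TU·UR·cos(90°) = 100 + 225 - 0 = 325
  TR = 5·√13

Step 2: From PT = 6, TU = 10, and ∠PTU = 45°, by the law of cosines:
  PU² = PT² + TU² - 2·PT·TU·cos(45°) = 36 + 100 - 84.85 = 51.15
  PU ≈ 7.15

Step 3: From TD = 6, TP = 6, DP = 10, by the inverse law of cosines:
  cos(∠DTP) = (TD² + TP² - DP²) / (2·TD·TP)
  ∠DTP = 112.89°

Step 4: From TD = 6, TZ = 11, DZ = 7, by the inverse law of cosines:
  cos(∠DTZ) = (TD² + TZ² - DZ²) / (2·TD·TZ)
  ∠DTZ = 35.1°

Step 5: From DP = 10, DT = 6, PT = 6, by the inverse law of cosines:
  cos(∠PDT) = (DP² + DT² - PT²) / (2·DP·DT)
  ∠PDT = 33.56°

Step 6: From DT = 6, DZ = 7, TZ = 11, by the inverse law of cosines:
  cos(∠TDZ) = (DT² + DZ² - TZ²) / (2·DT·DZ)
  ∠TDZ = 115.38°

Step 7: From PD = 10, PT = 6, DT = 6, by the inverse law of cosines:
  cos(∠DPT) = (PD² + PT² - DT²) / (2·PD·PT)
  ∠DPT = 33.56°

Step 8: From ZD = 7, ZT = 11, DT = 6, by the inverse law of cosines:
  cos(∠DZT) = (ZD² + ZT² - DT²) / (2·ZD·ZT)
  ∠DZT = 29.53°

Step 9: From TR = 5·√13, TU = 10, RU = 15, by the inverse law of cosines:
  cos(∠RTU) = (TR² + TU² - RU²) / (2·TR·TU)
  ∠RTU = 56.31°

Step 10: From PT = 6, PU = 7.15, TU = 10, by the inverse law of cosines:
  cos(∠TPU) = (PT² + PU² - TU²) / (2·PT·PU)
  ∠TPU = 98.61°

Step 11: From UP = 7.15, UT = 10, PT = 6, by the inverse law of cosines:
  cos(∠PUT) = (UP² + UT² - PT²) / (2·UP·UT)
  ∠PUT = 36.39°

Step 12: From RT = 5·√13, RU = 15, TU = 10, by the inverse law of cosines:
  cos(∠TRU) = (RT² + RU² - TU²) / (2·RT·RU)
  ∠TRU = 33.69°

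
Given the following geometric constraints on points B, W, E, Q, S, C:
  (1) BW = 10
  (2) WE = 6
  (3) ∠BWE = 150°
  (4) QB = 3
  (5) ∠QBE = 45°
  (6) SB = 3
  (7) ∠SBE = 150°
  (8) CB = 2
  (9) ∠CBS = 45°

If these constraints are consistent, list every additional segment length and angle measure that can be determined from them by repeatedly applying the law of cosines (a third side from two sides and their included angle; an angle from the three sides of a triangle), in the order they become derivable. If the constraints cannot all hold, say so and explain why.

The constraints are consistent. Derivable facts, in order:
After 1 step:
- BE ≈ 15.49
- SC ≈ 2.12
After 2 steps:
- EQ ≈ 13.54
- ES ≈ 18.15
- ∠BCS = 93.27°
- ∠BEW = 18.83°
- ∠BSC = 41.73°
- ∠EBW = 11.17°
After 3 steps:
- ∠BEQ = 9.02°
- ∠BES = 4.74°
- ∠BQE = 125.98°
- ∠BSE = 25.26°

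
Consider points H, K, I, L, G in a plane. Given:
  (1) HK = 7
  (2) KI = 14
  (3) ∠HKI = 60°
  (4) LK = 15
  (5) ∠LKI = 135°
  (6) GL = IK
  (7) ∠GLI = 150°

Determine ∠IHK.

Step 1: By the law of cosines on triangle HKI: HI² = 7² + 14² − 2·7·14·cos(60°) = 147, so HI = 7·√3.
Step 2: By the inverse law of cosines on triangle IHK: cos(∠IHK) = ((7·√3)² + 7² − 14²) / (2·7·√3·7) = 0/169.74 = 0, so ∠IHK = 90°.

Therefore, the measure of angle ∠IHK = 90°.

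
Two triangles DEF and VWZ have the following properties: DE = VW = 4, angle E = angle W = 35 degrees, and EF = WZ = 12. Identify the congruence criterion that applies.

The given information provides:
DE = VW = 4, angle E = angle W = 35 degrees, and EF = WZ = 12
This matches the SAS congruence theorem.
Two pairs of corresponding sides and the included angle are equal (Side-Angle-Side).

SAS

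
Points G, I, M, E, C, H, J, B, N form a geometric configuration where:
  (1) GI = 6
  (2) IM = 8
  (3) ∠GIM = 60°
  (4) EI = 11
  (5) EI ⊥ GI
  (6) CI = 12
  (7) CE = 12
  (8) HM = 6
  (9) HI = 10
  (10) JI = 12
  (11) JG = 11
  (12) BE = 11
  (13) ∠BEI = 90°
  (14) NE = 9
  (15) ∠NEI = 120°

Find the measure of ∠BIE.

Step 1: By the law of cosines on triangle IEB: IB² = 11² + 11² − 2·11·11·cos(90°) = 242, so IB = 11·√2.
Step 2: By the inverse law of cosines on triangle BIE: cos(∠BIE) = ((11·√2)² + 11² − 11²) / (2·11·√2·11) = 242/342.24 = 0.7071, so ∠BIE = 45°.

Therefore, the measure of angle ∠BIE = 45°.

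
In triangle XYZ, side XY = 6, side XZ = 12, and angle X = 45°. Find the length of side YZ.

By the law of cosines: YZ^2 = XY^2 + XZ^2 - 2*XY*XZ*cos(X)
YZ^2 = 6^2 + 12^2 - 2*6*12*cos(45°)
YZ^2 = 36 + 144 - 144*(sqrt(2)/2)
YZ^2 = 180 - 72*sqrt(2)
YZ = 6*sqrt(5 - 2*sqrt(2))

6*sqrt(5 - 2*sqrt(2))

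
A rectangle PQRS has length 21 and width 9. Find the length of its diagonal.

A rectangle's diagonal splits it into two right triangles, with the diagonal as the hypotenuse.
By the Pythagorean theorem, d^2 = 21^2 + 9^2 = 522.
Therefore d = sqrt(522) = 3*sqrt(58).

3*sqrt(58)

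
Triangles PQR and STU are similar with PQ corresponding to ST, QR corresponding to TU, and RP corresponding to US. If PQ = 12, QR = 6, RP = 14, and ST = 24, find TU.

k = 24/12 = 2. TU = 2 * 6 = 12.

12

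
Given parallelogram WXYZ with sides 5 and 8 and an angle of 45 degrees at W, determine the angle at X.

Opposite sides of a parallelogram are parallel, so consecutive angles form co-interior angles on a transversal.
Co-interior angles sum to 180°, giving angle X = 180 - 45 = 135 degrees.

135 degrees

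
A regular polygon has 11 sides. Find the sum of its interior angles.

The sum of interior angles of an n-sided polygon is (n - 2) * 180.
For n = 11: (11 - 2) * 180 = 9 * 180 = 1620 degrees.

1620 degrees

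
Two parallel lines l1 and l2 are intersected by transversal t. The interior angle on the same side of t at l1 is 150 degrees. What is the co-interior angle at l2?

Co-interior angles sum to 180: 180 - 150 = 30 degrees.

30 degrees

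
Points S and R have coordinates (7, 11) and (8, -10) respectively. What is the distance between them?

d = sqrt((8 - 7)^2 + (-10 - 11)^2)
d = sqrt(1^2 + -21^2)
d = sqrt(1 + 441)
d = sqrt(442)

sqrt(442)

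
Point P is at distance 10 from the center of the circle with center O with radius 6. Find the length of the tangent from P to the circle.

tangent = √(d² - r²) = √(10² - 6²) = √(100 - 36) = √64 = 8

8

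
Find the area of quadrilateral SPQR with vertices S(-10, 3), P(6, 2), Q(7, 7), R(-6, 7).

Shoelace: sum of cross terms = 133, Area = (1/2)|133| = 133/2

133/2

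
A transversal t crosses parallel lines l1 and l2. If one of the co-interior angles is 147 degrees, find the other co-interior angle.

Co-interior (same-side interior) angles are between the parallel lines on the same side of the transversal.
Unlike corresponding or alternate interior angles, they are supplementary rather than equal.
So the angle = 180 - 147 = 33 degrees.

33 degrees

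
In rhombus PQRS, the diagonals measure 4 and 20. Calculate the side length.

The diagonals of a rhombus bisect each other at right angles.
Half-diagonals: 4/2 = 2 and 20/2 = 10
side = sqrt(2^2 + 10^2)
side = sqrt(4 + 100)
side = sqrt(104) = 2*sqrt(26)

2*sqrt(26)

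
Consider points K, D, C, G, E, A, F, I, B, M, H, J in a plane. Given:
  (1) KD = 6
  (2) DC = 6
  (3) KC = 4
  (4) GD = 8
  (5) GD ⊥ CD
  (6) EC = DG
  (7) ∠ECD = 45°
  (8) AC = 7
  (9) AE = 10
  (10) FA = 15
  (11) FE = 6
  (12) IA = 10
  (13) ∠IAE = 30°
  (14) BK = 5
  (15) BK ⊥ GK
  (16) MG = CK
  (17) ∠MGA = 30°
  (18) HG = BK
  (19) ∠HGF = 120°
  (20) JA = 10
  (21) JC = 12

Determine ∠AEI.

Step 1: By the law of cosines on triangle EAI: EI² = 10² + 10² − 2·10·10·cos(30°) = 26.79, so EI ≈ 5.18.
Step 2: By the inverse law of cosines on triangle AEI: cos(∠AEI) = (10² + 5.18² − 10²) / (2·10·5.18) = 26.79/103.53 = 0.2588, so ∠AEI = 75°.

Therefore, the measure of angle ∠AEI = 75°.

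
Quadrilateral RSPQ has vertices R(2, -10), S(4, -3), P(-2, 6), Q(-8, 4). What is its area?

Using the Shoelace formula for a quadrilateral (vertices in order):
Area = (1/2)|sum of (x_i * y_(i+1) - x_(i+1) * y_i)|
Terms: (2*-3 - 4*-10) = 34, (4*6 - -2*-3) = 18, (-2*4 - -8*6) = 40, (-8*-10 - 2*4) = 72
Sum = 164
Area = (1/2)(164) = 82

82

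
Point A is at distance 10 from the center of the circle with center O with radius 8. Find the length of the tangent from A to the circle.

tangent = √(d² - r²) = √(10² - 8²) = √(100 - 64) = √36 = 6

6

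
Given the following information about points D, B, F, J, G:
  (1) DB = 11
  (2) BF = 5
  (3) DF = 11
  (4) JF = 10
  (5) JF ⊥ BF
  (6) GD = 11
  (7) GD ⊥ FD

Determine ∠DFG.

Step 1: By the law of cosines on triangle FDG: FG² = 11² + 11² − 2·11·11·cos(90°) = 242, so FG = 11·√2.
Step 2: By the inverse law of cosines on triangle DFG: cos(∠DFG) = (11² + (11·√2)² − 11²) / (2·11·11·√2) = 242/342.24 = 0.7071, so ∠DFG = 45°.

Therefore, the measure of angle ∠DFG = 45°.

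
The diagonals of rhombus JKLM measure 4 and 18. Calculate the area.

The diagonals of a rhombus divide it into four right triangles.
Each triangle has legs 4/ 2 = 2 and 18/2 = 9, so each has area (1/2)*2*9 = 9.
Four such triangles give total area = (d1 * d2) / 2 = 36.

36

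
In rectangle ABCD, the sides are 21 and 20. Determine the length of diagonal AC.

A rectangle's diagonal splits it into two right triangles, with the diagonal as the hypotenuse.
By the Pythagorean theorem, d^2 = 21^2 + 20^2 = 841.
Therefore d = sqrt(841) = 29.

29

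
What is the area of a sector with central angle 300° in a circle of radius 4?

The full circle has area πr² = π(4)² = 16*pi.
The sector covers 300° out of 360°, a fraction of 5/6.
Sector area = 16*pi × 5/6 = 40*pi/3.

40*pi/3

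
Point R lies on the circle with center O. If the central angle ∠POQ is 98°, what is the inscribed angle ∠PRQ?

By the inscribed angle theorem, the inscribed angle is half the central angle.
Inscribed angle = 98° / 2 = 49°

49°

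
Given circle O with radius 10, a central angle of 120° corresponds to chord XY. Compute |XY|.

Drop a perpendicular from the center to the chord, bisecting both the chord and the central angle.
Each half-chord = r sin(θ/2) = 10 sin(60°).
The full chord = 2 × 10 × sin(60°) = 10*sqrt(3).

10*sqrt(3)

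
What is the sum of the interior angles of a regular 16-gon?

The sum of interior angles of an n-sided polygon is (n - 2) * 180.
For n = 16: (16 - 2) * 180 = 14 * 180 = 2520 degrees.

2520 degrees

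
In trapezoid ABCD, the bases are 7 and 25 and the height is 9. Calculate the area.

Area = (7 + 25) * 9 / 2 = 288 / 2 = 144

144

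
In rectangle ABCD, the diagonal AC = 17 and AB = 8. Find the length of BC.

The diagonal of a rectangle forms a right triangle with the two sides.
Rearranging the Pythagorean theorem: missing side = sqrt(d^2 - known^2).
= sqrt(289 - 64) = sqrt(225) = 15.

15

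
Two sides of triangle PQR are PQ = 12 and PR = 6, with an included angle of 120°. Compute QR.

Law of cosines: QR^2 = 12^2 + 6^2 - 2(12)(6)cos(120°) = 252, so QR = 6*sqrt(7).

6*sqrt(7)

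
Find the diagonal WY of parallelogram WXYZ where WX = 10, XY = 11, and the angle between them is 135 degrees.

Using the law of cosines:
d^2 = 10^2 + 11^2 - 2(10)(11)cos(135 degrees)
d^2 = 100 + 121 - 220*-sqrt(2)/2
d^2 = 110*sqrt(2) + 221
d = sqrt(110*sqrt(2) + 221)

sqrt(110*sqrt(2) + 221)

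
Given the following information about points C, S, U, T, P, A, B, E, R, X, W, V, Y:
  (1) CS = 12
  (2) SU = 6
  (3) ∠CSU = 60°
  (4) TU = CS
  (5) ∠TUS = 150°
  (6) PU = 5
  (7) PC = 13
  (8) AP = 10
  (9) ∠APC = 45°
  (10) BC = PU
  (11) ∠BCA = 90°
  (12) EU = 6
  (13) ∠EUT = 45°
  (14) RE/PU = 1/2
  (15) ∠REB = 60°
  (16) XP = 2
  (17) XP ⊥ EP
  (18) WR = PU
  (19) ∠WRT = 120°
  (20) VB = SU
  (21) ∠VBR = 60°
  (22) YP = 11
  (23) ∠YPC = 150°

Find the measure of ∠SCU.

Step 1: By the law of cosines on triangle CSU: CU² = 12² + 6² − 2·12·6·cos(60°) = 108, so CU = 6·√3.
Step 2: By the inverse law of cosines on triangle SCU: cos(∠SCU) = (12² + (6·√3)² − 6²) / (2·12·6·√3) = 216/249.42 = 0.866, so ∠SCU = 30°.

Therefore, the measure of angle ∠SCU = 30°.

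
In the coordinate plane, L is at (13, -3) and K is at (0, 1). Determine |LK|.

d = sqrt((-13)^2 + (4)^2) = sqrt(185)

sqrt(185)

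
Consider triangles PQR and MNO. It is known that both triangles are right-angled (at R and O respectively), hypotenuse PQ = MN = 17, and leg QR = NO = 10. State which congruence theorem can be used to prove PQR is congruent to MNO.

The given information provides:
both triangles are right-angled (at R and O respectively), hypotenuse PQ = MN = 17, and leg QR = NO = 10
This matches the HL congruence theorem.
The hypotenuse and one leg of two right triangles are equal (Hypotenuse-Leg).

HL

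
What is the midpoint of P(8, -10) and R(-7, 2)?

M = ((x₁ + x₂)/2, (y₁ + y₂)/2)
= ((8 + -7)/2, (-10 + 2)/2)
= (1/2, -8/2) = (1/2, -4)

(1/2, -4)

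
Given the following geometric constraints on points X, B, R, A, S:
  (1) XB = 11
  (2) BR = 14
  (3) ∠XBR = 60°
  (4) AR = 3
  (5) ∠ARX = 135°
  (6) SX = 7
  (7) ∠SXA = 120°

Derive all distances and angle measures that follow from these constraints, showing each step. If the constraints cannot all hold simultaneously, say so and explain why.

The constraints are consistent.

Step 1: From XB = 11, BR = 14, and ∠XBR = 60°, by the law of cosines:
  XR² = XB² + BR² - 2·XB·BR·cos(60°) = 121 + 196 - 154 = 163
  XR = √163

Step 2: From XR = √163, RA = 3, and ∠XRA = 135°, by the law of cosines:
  XA² = XR² + RA² - 2·XR·RA·cos(135°) = 163 + 9 + 54.17 = 226.2
  XA ≈ 15.04

Step 3: From XB = 11, XR = √163, BR = 14, by the inverse law of cosines:
  cos(∠BXR) = (XB² + XR² - BR²) / (2·XB·XR)
  ∠BXR = 71.74°

Step 4: From RB = 14, RX = √163, BX = 11, by the inverse law of cosines:
  cos(∠BRX) = (RB² + RX² - BX²) / (2·RB·RX)
  ∠BRX = 48.26°

Step 5: From AX = 15.04, XS = 7, and ∠AXS = 120°, by the law of cosines:
  AS² = AX² + XS² - 2·AX·XS·cos(120°) = 226.2 + 49 + 105.3 = 380.4
  AS ≈ 19.5

Step 6: From XA = 15.04, XR = √163, AR = 3, by the inverse law of cosines:
  cos(∠AXR) = (XA² + XR² - AR²) / (2·XA·XR)
  ∠AXR = 8.11°

Step 7: From AR = 3, AX = 15.04, RX = √163, by the inverse law of cosines:
  cos(∠RAX) = (AR² + AX² - RX²) / (2·AR·AX)
  ∠RAX = 36.89°

Step 8: From AS = 19.5, AX = 15.04, SX = 7, by the inverse law of cosines:
  cos(∠SAX) = (AS² + AX² - SX²) / (2·AS·AX)
  ∠SAX = 18.11°

Step 9: From SA = 19.5, SX = 7, AX = 15.04, by the inverse law of cosines:
  cos(∠ASX) = (SA² + SX² - AX²) / (2·SA·SX)
  ∠ASX = 41.89°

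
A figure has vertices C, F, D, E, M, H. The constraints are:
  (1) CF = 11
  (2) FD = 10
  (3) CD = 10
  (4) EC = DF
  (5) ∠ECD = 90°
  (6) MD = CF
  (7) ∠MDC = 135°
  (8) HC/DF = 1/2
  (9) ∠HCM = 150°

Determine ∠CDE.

From the given relations: EC = DF = 10.
Step 1: By the law of cosines on triangle DCE: DE² = 10² + 10² − 2·10·10·cos(90°) = 200, so DE = 10·√2.
Step 2: By the inverse law of cosines on triangle CDE: cos(∠CDE) = (10² + (10·√2)² − 10²) / (2·10·10·√2) = 200/282.84 = 0.7071, so ∠CDE = 45°.

Therefore, the measure of angle ∠CDE = 45°.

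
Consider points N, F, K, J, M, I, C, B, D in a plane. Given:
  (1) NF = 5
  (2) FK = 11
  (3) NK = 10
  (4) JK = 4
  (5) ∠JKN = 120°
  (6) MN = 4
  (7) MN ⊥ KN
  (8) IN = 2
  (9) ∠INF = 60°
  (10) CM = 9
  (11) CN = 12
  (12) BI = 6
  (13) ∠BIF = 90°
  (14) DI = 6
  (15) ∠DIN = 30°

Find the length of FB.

Step 1: By the law of cosines on triangle FNI: FI² = 5² + 2² − 2·5·2·cos(60°) = 19, so FI = √19.
Step 2: By the law of cosines on triangle FIB: FB² = √19² + 6² − 2·√19·6·cos(90°) = 55, so FB = √55.

Therefore, the length of FB = √55.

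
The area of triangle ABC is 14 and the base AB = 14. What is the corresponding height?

height = 2 * 14 / 14 = 2

2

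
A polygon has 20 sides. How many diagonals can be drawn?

The number of diagonals in an n-gon is n(n - 3)/2.
For n = 20: 20(20 - 3)/2 = 20 × 17 / 2 = 170.

170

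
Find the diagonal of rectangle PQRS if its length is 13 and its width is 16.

Using the Pythagorean theorem:
d² = 13² + 16² = 169 + 256 = 425
d = sqrt(425) = 5*sqrt(17)

5*sqrt(17)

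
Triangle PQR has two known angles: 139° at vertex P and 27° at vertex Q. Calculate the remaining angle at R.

By the triangle angle sum property, the three interior angles of any triangle add up to 180°.
We know angle P = 139° and angle Q = 27°, so their sum is 166°.
Therefore angle R = 180° - 166° = 14°.

14 degrees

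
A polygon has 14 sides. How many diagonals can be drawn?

Each of the 14 vertices connects to 11 non-adjacent vertices via diagonals.
Total connections = 14 × 11 = 154, but each diagonal is counted twice.
Number of diagonals = 154 / 2 = 77.

77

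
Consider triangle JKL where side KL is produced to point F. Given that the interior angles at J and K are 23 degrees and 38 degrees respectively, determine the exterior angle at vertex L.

By the exterior angle theorem, an exterior angle of a triangle equals the sum of the two remote interior angles.
Exterior angle = angle J + angle K
Exterior angle = 23 + 38 = 61 degrees

61 degrees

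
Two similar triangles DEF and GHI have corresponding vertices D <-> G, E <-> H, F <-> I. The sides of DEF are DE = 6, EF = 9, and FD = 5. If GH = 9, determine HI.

k = 9/6 = 3/2. HI = 3/2 * 9 = 27/2.

27/2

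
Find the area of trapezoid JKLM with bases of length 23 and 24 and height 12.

A trapezoid's area equals the midsegment times the height.
The midsegment is (23 + 24) / 2 = 47/2.
Area = 47/2 * 12 = 282.

282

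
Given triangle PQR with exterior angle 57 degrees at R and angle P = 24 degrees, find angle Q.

The exterior angle theorem states that an exterior angle equals the sum of the two non-adjacent interior angles.
So 57 = 24 + angle Q, which gives angle Q = 57 - 24 = 33 degrees.

33 degrees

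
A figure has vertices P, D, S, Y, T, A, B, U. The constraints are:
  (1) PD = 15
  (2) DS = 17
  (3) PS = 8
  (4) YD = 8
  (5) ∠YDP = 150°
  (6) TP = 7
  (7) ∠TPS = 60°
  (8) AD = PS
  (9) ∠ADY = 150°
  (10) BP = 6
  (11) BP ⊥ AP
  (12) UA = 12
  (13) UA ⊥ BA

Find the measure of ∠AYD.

From the given relations: AD = PS = 8.
Step 1: By the law of cosines on triangle YDA: YA² = 8² + 8² − 2·8·8·cos(150°) = 238.85, so YA ≈ 15.45.
Step 2: By the inverse law of cosines on triangle AYD: cos(∠AYD) = (15.45² + 8² − 8²) / (2·15.45·8) = 238.85/247.28 = 0.9659, so ∠AYD = 15°.

Therefore, the measure of angle ∠AYD = 15°.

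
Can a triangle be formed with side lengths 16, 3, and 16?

Yes.
The triangle inequality requires that the sum of any two sides exceeds the third.
Here 3 + 16 = 19 > 16, so the condition is met.

Yes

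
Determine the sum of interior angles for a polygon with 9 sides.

The sum of interior angles of an n-sided polygon is (n - 2) * 180.
For n = 9: (9 - 2) * 180 = 7 * 180 = 1260 degrees.

1260 degrees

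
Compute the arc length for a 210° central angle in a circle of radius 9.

Arc length = 2πr × θ/360
= 2π × 9 × 7/12
= 21*pi/2

21*pi/2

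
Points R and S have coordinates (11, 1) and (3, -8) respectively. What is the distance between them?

d = sqrt((3 - 11)^2 + (-8 - 1)^2)
d = sqrt(-8^2 + -9^2)
d = sqrt(64 + 81)
d = sqrt(145)

sqrt(145)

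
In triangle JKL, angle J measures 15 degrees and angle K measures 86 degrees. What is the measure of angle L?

The interior angles sum to 180°: angle L = 180 - 15 - 86 = 79°.
The triangle is acute (angles 15°, 86°, 79°).

79 degrees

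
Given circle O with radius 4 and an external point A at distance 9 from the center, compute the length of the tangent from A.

tangent = √(d² - r²) = √(9² - 4²) = √(81 - 16) = √65 = sqrt(65)

sqrt(65)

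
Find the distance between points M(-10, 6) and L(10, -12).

d = sqrt((20)^2 + (-18)^2) = sqrt(724) = 2*sqrt(181)

2*sqrt(181)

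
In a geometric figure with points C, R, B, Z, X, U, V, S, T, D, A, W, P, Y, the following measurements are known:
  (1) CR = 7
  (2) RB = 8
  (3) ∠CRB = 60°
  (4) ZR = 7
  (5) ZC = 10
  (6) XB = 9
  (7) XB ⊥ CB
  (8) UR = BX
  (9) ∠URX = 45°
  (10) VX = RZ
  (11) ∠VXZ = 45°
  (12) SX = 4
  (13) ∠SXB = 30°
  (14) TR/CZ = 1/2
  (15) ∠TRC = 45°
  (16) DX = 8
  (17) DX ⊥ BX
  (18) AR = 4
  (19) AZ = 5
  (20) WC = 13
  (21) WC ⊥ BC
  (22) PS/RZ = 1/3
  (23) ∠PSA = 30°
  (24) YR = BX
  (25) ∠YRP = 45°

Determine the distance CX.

Step 1: By the law of cosines on triangle BRC: BC² = 8² + 7² − 2·8·7·cos(60°) = 57, so BC = √57.
Step 2: By the law of cosines on triangle CBX: CX² = √57² + 9² − 2·√57·9·cos(90°) = 138, so CX = √138.

Therefore, the length of CX = √138.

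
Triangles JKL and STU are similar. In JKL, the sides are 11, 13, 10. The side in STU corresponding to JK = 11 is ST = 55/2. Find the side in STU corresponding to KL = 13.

Similar triangles have proportional sides. Setting up the proportion:
ST / JK = TU / KL
55/2 / 11 = TU / 13
TU = 13 * 55/2 / 11 = 65/2.

65/2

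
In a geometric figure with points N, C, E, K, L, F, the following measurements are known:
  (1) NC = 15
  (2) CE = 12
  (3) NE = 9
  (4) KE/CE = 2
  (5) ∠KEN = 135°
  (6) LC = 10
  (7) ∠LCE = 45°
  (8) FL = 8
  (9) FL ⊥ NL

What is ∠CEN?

Step 1: By the inverse law of cosines on triangle CEN: cos(∠CEN) = (12² + 9² − 15²) / (2·12·9) = 0/216 = 0, so ∠CEN = 90°.

Therefore, the measure of angle ∠CEN = 90°.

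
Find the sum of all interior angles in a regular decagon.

The sum of interior angles of an n-sided polygon is (n - 2) * 180.
For n = 10: (10 - 2) * 180 = 8 * 180 = 1440 degrees.

1440 degrees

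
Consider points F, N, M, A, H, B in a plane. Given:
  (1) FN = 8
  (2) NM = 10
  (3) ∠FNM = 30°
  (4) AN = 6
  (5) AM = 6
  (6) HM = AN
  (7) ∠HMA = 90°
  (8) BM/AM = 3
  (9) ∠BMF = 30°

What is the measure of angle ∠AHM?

From the given relations: HM = AN = 6.
Step 1: By the law of cosines on triangle HMA: HA² = 6² + 6² − 2·6·6·cos(90°) = 72, so HA = 6·√2.
Step 2: By the inverse law of cosines on triangle AHM: cos(∠AHM) = ((6·√2)² + 6² − 6²) / (2·6·√2·6) = 72/101.82 = 0.7071, so ∠AHM = 45°.

Therefore, the measure of angle ∠AHM = 45°.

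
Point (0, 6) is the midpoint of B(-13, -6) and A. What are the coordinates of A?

Using the midpoint formula: M = ((x1 + x2)/2, (y1 + y2)/2)
We know M = (0, 6) and B = (-13, -6)
For x: 0 = (-13 + x2)/2, so x2 = 2*0 - -13 = 13
For y: 6 = (-6 + y2)/2, so y2 = 2*6 - -6 = 18
A = (13, 18)

(13, 18)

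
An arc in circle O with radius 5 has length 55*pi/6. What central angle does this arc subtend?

θ = 360 × 55*pi/6 / (2π × 5) = 330° (rearranging arc length formula).

330°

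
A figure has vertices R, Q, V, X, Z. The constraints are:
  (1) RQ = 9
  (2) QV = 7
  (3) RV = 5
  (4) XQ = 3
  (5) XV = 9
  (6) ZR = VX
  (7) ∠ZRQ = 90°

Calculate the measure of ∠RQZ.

From the given relations: ZR = VX = 9.
Step 1: By the law of cosines on triangle QRZ: QZ² = 9² + 9² − 2·9·9·cos(90°) = 162, so QZ = 9·√2.
Step 2: By the inverse law of cosines on triangle RQZ: cos(∠RQZ) = (9² + (9·√2)² − 9²) / (2·9·9·√2) = 162/229.1 = 0.7071, so ∠RQZ = 45°.

Therefore, the measure of angle ∠RQZ = 45°.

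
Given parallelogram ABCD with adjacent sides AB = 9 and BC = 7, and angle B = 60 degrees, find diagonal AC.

The diagonal of a parallelogram can be found by treating two adjacent sides and the diagonal as a triangle.
Applying the law of cosines with sides 9, 7 and included angle 60°:
d^2 = 81 + 49 - 126*cos(60°) = 67
d = sqrt(67)

sqrt(67)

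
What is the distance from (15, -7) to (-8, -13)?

d = sqrt((-8 - 15)^2 + (-13 - -7)^2)
d = sqrt(-23^2 + -6^2)
d = sqrt(529 + 36)
d = sqrt(565)

sqrt(565)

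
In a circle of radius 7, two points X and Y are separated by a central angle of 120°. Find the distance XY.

Chord = 2(7) sin(60°) = 7*sqrt(3)

7*sqrt(3)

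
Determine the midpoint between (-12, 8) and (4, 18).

The midpoint is the average of the coordinates:
x: (-12 + 4)/2 = -4
y: (8 + 18)/2 = 13
Midpoint = (-4, 13)

(-4, 13)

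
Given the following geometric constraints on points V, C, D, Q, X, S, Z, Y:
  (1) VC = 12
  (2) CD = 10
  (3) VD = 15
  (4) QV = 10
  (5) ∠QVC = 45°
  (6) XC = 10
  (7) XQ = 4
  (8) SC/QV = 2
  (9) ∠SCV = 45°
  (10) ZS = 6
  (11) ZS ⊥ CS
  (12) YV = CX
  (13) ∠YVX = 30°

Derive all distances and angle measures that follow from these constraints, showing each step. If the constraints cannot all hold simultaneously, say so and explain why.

The constraints are consistent.

From the given relations:
  SC = 2·QV = 2·10 = 20
  YV = CX = 10

Step 1: From VC = 12, CS = 20, and ∠VCS = 45°, by the law of cosines:
  VS² = VC² + CS² - 2·VC·CS·cos(45°) = 144 + 400 - 339.4 = 204.6
  VS ≈ 14.3

Step 2: From CV = 12, VQ = 10, and ∠CVQ = 45°, by the law of cosines:
  CQ² = CV² + VQ² - 2·CV·VQ·cos(45°) = 144 + 100 - 169.7 = 74.29
  CQ ≈ 8.62

Step 3: From CS = 20, SZ = 6, and ∠CSZ = 90°, by the law of cosines:
  CZ² = CS² + SZ² - 2·CS·SZ·cos(90°) = 400 + 36 - 0 = 436
  CZ = 2·√109

Step 4: From VC = 12, VD = 15, CD = 10, by the inverse law of cosines:
  cos(∠CVD) = (VC² + VD² - CD²) / (2·VC·VD)
  ∠CVD = 41.65°

Step 5: From CD = 10, CV = 12, DV = 15, by the inverse law of cosines:
  cos(∠DCV) = (CD² + CV² - DV²) / (2·CD·CV)
  ∠DCV = 85.46°

Step 6: From DC = 10, DV = 15, CV = 12, by the inverse law of cosines:
  cos(∠CDV) = (DC² + DV² - CV²) / (2·DC·DV)
  ∠CDV = 52.89°

Step 7: From VC = 12, VS = 14.3, CS = 20, by the inverse law of cosines:
  cos(∠CVS) = (VC² + VS² - CS²) / (2·VC·VS)
  ∠CVS = 98.61°

Step 8: From CQ = 8.62, CV = 12, QV = 10, by the inverse law of cosines:
  cos(∠QCV) = (CQ² + CV² - QV²) / (2·CQ·CV)
  ∠QCV = 55.12°

Step 9: From CQ = 8.62, CX = 10, QX = 4, by the inverse law of cosines:
  cos(∠QCX) = (CQ² + CX² - QX²) / (2·CQ·CX)
  ∠QCX = 23.33°

Step 10: From CS = 20, CZ = 2·√109, SZ = 6, by the inverse law of cosines:
  cos(∠SCZ) = (CS² + CZ² - SZ²) / (2·CS·CZ)
  ∠SCZ = 16.7°

Step 11: From QC = 8.62, QV = 10, CV = 12, by the inverse law of cosines:
  cos(∠CQV) = (QC² + QV² - CV²) / (2·QC·QV)
  ∠CQV = 79.88°

Step 12: From QC = 8.62, QX = 4, CX = 10, by the inverse law of cosines:
  cos(∠CQX) = (QC² + QX² - CX²) / (2·QC·QX)
  ∠CQX = 98.09°

Step 13: From XC = 10, XQ = 4, CQ = 8.62, by the inverse law of cosines:
  cos(∠CXQ) = (XC² + XQ² - CQ²) / (2·XC·XQ)
  ∠CXQ = 58.58°

Step 14: From SC = 20, SV = 14.3, CV = 12, by the inverse law of cosines:
  cos(∠CSV) = (SC² + SV² - CV²) / (2·SC·SV)
  ∠CSV = 36.39°

Step 15: From ZC = 2·√109, ZS = 6, CS = 20, by the inverse law of cosines:
  cos(∠CZS) = (ZC² + ZS² - CS²) / (2·ZC·ZS)
  ∠CZS = 73.3°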